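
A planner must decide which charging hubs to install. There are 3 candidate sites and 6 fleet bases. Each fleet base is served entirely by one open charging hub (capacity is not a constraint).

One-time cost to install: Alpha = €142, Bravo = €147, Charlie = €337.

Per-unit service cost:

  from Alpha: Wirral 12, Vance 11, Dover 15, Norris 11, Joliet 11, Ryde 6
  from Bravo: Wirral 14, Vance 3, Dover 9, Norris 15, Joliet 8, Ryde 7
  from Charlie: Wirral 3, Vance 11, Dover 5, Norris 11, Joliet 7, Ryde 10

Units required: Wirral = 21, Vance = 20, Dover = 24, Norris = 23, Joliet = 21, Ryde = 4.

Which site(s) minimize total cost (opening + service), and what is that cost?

Open Bravo and Charlie; minimum total cost 1155.

For any fixed open set, each fleet base goes to its cheapest open site; total = fixed + service.
{Bravo, Charlie}: Wirral→Charlie 3·21=63, Vance→Bravo 3·20=60, Dover→Charlie 5·24=120, Norris→Charlie 11·23=253, Joliet→Charlie 7·21=147, Ryde→Bravo 7·4=28. Service 671; fixed 484; total 1155.
{Charlie}: service 843 + fixed 337 = 1180
{Bravo}: Wirral→Bravo 14·21=294, Vance→Bravo 3·20=60, Dover→Bravo 9·24=216, Norris→Bravo 15·23=345, Joliet→Bravo 8·21=168, Ryde→Bravo 7·4=28. Service 1111; fixed 147; total 1258.
{Alpha, Bravo, Charlie}: Wirral→Charlie 3·21=63, Vance→Bravo 3·20=60, Dover→Charlie 5·24=120, Norris→Alpha 11·23=253, Joliet→Charlie 7·21=147, Ryde→Alpha 6·4=24. Service 667; fixed 626; total 1293.
(All 7 nonempty subsets were checked; Bravo and Charlie is lowest.)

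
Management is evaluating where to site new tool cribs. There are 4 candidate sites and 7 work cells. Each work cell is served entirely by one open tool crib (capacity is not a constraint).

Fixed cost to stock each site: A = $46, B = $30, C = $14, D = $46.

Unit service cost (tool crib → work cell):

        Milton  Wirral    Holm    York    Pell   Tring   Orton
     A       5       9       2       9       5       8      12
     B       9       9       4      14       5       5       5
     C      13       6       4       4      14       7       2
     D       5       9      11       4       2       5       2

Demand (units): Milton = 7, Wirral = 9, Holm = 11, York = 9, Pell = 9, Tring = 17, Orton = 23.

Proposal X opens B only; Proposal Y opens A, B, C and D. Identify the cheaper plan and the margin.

Proposal X: {B}: Milton→B 9·7=63, Wirral→B 9·9=81, Holm→B 4·11=44, York→B 14·9=126, Pell→B 5·9=45, Tring→B 5·17=85, Orton→B 5·23=115. Service 559; fixed 30; total 589.
Proposal Y: {A, B, C, D}: Milton→A 5·7=35, Wirral→C 6·9=54, Holm→A 2·11=22, York→C 4·9=36, Pell→D 2·9=18, Tring→B 5·17=85, Orton→C 2·23=46. Service 296; fixed 136; total 432.
Difference: |589 − 432| = 157.

Proposal Y is cheaper by 157.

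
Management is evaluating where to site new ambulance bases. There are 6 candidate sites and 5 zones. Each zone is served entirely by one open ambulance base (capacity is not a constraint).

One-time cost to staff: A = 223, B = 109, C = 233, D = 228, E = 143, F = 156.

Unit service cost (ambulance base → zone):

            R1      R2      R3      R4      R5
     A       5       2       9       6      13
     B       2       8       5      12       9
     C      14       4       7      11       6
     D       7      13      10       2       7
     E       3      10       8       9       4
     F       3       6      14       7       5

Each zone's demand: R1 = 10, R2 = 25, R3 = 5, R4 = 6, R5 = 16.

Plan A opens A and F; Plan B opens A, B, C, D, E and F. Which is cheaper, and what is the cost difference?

Plan A: {A, F}: R1→F 3·10=30, R2→A 2·25=50, R3→A 9·5=45, R4→A 6·6=36, R5→F 5·16=80. Service 241; fixed 379; total 620.
Plan B: {A, B, C, D, E, F}: R1→B 2·10=20, R2→A 2·25=50, R3→B 5·5=25, R4→D 2·6=12, R5→E 4·16=64. Service 171; fixed 1092; total 1263.
Difference: |620 − 1263| = 643.

Plan A is cheaper by 643.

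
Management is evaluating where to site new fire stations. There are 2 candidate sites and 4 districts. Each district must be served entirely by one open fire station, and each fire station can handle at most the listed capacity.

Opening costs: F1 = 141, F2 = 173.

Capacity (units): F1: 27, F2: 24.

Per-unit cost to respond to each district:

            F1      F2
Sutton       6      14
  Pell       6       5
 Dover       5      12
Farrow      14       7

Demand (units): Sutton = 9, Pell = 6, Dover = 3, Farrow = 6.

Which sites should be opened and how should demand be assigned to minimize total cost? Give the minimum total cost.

Minimum total cost: 330

Open {F1}: Sutton→F1 6·9=54, Pell→F1 6·6=36, Dover→F1 5·3=15, Farrow→F1 14·6=84.
Loads: F1 carries 24/27. Service 189; fixed 141; total 330.
Next best feasible plan costs 407.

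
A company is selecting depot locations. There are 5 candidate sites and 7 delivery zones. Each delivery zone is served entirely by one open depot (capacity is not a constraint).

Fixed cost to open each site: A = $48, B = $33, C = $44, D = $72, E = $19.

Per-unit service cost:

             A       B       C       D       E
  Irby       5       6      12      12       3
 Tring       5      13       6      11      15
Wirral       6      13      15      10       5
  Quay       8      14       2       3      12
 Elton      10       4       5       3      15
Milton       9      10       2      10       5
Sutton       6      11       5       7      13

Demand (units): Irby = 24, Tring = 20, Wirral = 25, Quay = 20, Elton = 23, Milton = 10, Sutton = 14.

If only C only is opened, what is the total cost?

Total cost: 1072

Each delivery zone is assigned to its cheapest site among the open ones.
{C}: Irby→C 12·24=288, Tring→C 6·20=120, Wirral→C 15·25=375, Quay→C 2·20=40, Elton→C 5·23=115, Milton→C 2·10=20, Sutton→C 5·14=70. Service 1028; fixed 44; total 1072.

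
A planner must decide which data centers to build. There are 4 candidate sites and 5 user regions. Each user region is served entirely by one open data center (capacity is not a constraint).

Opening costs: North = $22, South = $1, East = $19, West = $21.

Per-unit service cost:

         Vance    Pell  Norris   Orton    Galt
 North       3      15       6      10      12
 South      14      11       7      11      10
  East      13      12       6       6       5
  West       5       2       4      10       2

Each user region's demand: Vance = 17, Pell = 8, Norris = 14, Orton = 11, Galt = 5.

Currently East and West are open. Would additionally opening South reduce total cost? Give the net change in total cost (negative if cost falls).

Current service cost with {East, West}: 233.
Adding South: each user region re-picks its cheapest; new service cost 233, saving 0.
Extra fixed cost: 1. Net change = 1 − 0 = 1.
(Totals: 273 → 274.)

No — net change +1 (cost rises by 1).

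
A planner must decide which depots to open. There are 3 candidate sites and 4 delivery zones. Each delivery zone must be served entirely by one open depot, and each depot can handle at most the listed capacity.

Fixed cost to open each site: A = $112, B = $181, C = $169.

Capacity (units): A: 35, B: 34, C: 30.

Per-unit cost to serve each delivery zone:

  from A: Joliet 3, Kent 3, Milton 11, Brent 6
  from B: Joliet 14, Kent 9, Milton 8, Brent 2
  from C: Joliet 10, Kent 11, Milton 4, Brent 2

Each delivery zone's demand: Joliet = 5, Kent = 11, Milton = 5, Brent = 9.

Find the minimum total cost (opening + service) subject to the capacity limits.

Open {A}: Joliet→A 3·5=15, Kent→A 3·11=33, Milton→A 11·5=55, Brent→A 6·9=54.
Loads: A carries 30/35. Service 157; fixed 112; total 269.
Next best feasible plan costs 367.

Minimum total cost: 269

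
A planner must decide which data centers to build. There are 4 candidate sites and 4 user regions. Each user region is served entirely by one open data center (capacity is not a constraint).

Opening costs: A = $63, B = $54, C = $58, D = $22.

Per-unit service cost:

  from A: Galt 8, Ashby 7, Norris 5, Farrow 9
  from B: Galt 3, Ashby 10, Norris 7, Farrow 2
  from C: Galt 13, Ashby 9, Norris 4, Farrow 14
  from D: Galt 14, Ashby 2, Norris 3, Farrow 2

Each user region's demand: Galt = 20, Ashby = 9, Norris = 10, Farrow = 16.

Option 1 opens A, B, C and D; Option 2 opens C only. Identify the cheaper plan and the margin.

Option 1 is cheaper by 326.

Option 1: {A, B, C, D}: Galt→B 3·20=60, Ashby→D 2·9=18, Norris→D 3·10=30, Farrow→B 2·16=32. Service 140; fixed 197; total 337.
Option 2: {C}: Galt→C 13·20=260, Ashby→C 9·9=81, Norris→C 4·10=40, Farrow→C 14·16=224. Service 605; fixed 58; total 663.
Difference: |337 − 663| = 326.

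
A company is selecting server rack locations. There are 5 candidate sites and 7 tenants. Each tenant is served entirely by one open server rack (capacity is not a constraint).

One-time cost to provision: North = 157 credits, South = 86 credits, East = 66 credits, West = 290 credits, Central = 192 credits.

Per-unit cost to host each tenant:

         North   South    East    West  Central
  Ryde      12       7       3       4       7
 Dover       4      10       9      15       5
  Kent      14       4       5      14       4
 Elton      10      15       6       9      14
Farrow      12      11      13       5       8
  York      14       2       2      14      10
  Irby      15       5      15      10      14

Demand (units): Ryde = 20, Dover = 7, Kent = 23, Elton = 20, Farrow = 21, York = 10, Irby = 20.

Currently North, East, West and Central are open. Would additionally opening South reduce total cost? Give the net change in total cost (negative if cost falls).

Yes — net change −14 (cost falls by 14).

Current service cost with {North, East, West, Central}: 625.
Adding South: each tenant re-picks its cheapest; new service cost 525, saving 100.
Extra fixed cost: 86. Net change = 86 − 100 = -14.
(Totals: 1330 → 1316.)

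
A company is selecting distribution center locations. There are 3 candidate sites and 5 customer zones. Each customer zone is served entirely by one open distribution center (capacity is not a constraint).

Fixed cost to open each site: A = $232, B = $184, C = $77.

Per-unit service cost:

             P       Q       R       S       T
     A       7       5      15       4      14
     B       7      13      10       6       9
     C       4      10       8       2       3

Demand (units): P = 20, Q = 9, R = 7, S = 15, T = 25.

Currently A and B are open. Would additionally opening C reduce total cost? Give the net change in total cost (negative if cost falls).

Yes — net change −177 (cost falls by 177).

Current service cost with {A, B}: 540.
Adding C: each customer zone re-picks its cheapest; new service cost 286, saving 254.
Extra fixed cost: 77. Net change = 77 − 254 = -177.
(Totals: 956 → 779.)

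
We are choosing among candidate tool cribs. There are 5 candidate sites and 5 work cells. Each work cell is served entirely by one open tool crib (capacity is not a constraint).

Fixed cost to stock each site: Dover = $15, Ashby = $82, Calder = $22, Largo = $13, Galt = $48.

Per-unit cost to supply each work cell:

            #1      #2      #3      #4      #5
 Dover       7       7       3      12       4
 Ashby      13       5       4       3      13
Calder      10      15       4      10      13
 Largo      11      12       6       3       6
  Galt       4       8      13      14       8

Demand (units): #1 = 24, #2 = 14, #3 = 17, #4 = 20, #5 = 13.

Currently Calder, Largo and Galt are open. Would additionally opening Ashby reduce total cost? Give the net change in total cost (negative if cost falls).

Current service cost with {Calder, Largo, Galt}: 414.
Adding Ashby: each work cell re-picks its cheapest; new service cost 372, saving 42.
Extra fixed cost: 82. Net change = 82 − 42 = 40.
(Totals: 497 → 537.)

No — net change +40 (cost rises by 40).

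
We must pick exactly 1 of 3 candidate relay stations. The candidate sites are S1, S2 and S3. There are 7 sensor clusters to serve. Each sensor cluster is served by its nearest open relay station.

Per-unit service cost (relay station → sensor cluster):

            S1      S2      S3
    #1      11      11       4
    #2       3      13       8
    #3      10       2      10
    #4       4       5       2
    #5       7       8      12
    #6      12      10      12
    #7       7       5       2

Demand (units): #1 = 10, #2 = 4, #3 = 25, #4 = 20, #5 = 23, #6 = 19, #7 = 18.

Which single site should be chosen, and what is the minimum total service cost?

Choose S2 only; total service cost 776.

With exactly 1 open, each sensor cluster uses its cheapest among the chosen.
{S2}: #1→S2 11·10=110, #2→S2 13·4=52, #3→S2 2·25=50, #4→S2 5·20=100, #5→S2 8·23=184, #6→S2 10·19=190, #7→S2 5·18=90. Service cost 776.
{S3}: service cost 902
{S1}: service cost 967
Among all 3 size-1 choices, {S2} is lowest.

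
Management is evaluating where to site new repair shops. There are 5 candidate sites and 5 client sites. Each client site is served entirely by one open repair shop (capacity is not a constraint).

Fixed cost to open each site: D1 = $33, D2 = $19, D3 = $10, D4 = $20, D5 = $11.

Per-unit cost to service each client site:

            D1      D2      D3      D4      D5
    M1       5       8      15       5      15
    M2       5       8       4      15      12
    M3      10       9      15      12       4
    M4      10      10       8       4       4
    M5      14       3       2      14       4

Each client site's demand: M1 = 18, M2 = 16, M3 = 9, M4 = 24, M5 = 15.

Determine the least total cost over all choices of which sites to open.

For any fixed open set, each client site goes to its cheapest open site; total = fixed + service.
{D3, D4, D5}: M1→D4 5·18=90, M2→D3 4·16=64, M3→D5 4·9=36, M4→D4 4·24=96, M5→D3 2·15=30. Service 316; fixed 41; total 357.
{D1, D3, D5}: M1→D1 5·18=90, M2→D3 4·16=64, M3→D5 4·9=36, M4→D5 4·24=96, M5→D3 2·15=30. Service 316; fixed 54; total 370.
{D2, D3, D4, D5}: service 316 + fixed 60 = 376
{D1, D2, D3, D4, D5}: service 316 + fixed 93 = 409
No other subset beats 357.

Minimum total cost: 357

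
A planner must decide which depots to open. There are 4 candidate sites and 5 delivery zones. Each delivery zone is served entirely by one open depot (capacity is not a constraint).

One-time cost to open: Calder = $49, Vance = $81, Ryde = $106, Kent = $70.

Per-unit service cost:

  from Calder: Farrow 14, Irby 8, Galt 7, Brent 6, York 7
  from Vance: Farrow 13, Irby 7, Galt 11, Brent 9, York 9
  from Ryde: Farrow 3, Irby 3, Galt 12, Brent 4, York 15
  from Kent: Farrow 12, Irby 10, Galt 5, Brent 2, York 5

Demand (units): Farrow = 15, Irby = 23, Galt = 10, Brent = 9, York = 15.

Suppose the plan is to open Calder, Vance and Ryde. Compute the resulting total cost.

Total cost: 561

Each delivery zone is assigned to its cheapest site among the open ones.
{Calder, Vance, Ryde}: Farrow→Ryde 3·15=45, Irby→Ryde 3·23=69, Galt→Calder 7·10=70, Brent→Ryde 4·9=36, York→Calder 7·15=105. Service 325; fixed 236; total 561.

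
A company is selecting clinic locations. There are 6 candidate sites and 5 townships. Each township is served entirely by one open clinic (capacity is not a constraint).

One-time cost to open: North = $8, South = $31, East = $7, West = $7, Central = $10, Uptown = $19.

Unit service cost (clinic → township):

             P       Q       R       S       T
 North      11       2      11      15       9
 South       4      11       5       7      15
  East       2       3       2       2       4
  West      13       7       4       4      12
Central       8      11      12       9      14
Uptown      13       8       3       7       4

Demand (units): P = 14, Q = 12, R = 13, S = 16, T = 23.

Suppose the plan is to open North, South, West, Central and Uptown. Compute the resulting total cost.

Each township is assigned to its cheapest site among the open ones.
{North, South, West, Central, Uptown}: P→South 4·14=56, Q→North 2·12=24, R→Uptown 3·13=39, S→West 4·16=64, T→Uptown 4·23=92. Service 275; fixed 75; total 350.

Total cost: 350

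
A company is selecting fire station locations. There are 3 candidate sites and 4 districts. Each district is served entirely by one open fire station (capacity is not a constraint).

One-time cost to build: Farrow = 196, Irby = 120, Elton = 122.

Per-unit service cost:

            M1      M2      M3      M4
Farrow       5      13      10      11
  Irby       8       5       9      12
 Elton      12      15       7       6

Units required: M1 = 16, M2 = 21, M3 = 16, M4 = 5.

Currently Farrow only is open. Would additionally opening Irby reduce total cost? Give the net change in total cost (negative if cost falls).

Yes — net change −64 (cost falls by 64).

Current service cost with {Farrow}: 568.
Adding Irby: each district re-picks its cheapest; new service cost 384, saving 184.
Extra fixed cost: 120. Net change = 120 − 184 = -64.
(Totals: 764 → 700.)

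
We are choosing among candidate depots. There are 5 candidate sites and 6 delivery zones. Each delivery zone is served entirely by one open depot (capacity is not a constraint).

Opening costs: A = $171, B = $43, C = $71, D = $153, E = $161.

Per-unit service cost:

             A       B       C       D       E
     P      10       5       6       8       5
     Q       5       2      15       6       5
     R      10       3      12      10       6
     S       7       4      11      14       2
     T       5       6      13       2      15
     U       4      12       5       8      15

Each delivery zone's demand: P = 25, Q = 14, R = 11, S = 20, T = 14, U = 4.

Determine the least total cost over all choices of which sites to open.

For any fixed open set, each delivery zone goes to its cheapest open site; total = fixed + service.
{B}: P→B 5·25=125, Q→B 2·14=28, R→B 3·11=33, S→B 4·20=80, T→B 6·14=84, U→B 12·4=48. Service 398; fixed 43; total 441.
{B, C}: P→B 5·25=125, Q→B 2·14=28, R→B 3·11=33, S→B 4·20=80, T→B 6·14=84, U→C 5·4=20. Service 370; fixed 114; total 484.
{B, D}: P→B 5·25=125, Q→B 2·14=28, R→B 3·11=33, S→B 4·20=80, T→D 2·14=28, U→D 8·4=32. Service 326; fixed 196; total 522.
{A, B, C, D, E}: P→B 5·25=125, Q→B 2·14=28, R→B 3·11=33, S→E 2·20=40, T→D 2·14=28, U→A 4·4=16. Service 270; fixed 599; total 869.
No other subset beats 441.

Minimum total cost: 441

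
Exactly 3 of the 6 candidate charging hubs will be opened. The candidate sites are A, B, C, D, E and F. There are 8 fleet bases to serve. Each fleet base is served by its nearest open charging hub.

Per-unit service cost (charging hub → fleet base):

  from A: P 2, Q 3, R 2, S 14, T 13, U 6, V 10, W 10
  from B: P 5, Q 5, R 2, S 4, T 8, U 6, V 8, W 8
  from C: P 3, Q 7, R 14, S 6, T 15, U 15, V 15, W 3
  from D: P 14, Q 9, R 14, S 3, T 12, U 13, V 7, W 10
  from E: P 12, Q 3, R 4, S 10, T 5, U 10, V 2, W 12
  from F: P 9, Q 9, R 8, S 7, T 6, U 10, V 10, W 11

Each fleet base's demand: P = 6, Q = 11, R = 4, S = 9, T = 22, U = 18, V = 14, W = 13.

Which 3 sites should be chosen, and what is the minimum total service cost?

With exactly 3 open, each fleet base uses its cheapest among the chosen.
{B, C, E}: P→C 3·6=18, Q→E 3·11=33, R→B 2·4=8, S→B 4·9=36, T→E 5·22=110, U→B 6·18=108, V→E 2·14=28, W→C 3·13=39. Service cost 380.
{A, C, E}: service cost 392
{A, B, E}: service cost 439
Among all 20 size-3 choices, {B, C, E} is lowest.

Choose B, C and E; total service cost 380.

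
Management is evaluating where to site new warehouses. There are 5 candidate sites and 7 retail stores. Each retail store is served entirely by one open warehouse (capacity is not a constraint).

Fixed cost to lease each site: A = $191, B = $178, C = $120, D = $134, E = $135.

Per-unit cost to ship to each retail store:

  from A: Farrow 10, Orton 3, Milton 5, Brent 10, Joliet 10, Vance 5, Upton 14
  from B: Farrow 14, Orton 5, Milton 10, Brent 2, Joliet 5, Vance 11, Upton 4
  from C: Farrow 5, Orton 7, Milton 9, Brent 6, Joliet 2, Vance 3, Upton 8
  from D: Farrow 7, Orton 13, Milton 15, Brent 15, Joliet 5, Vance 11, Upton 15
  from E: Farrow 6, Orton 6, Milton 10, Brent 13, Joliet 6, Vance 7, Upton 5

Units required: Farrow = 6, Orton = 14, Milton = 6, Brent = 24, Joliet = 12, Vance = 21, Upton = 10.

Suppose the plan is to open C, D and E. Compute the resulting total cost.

Total cost: 838

Each retail store is assigned to its cheapest site among the open ones.
{C, D, E}: Farrow→C 5·6=30, Orton→E 6·14=84, Milton→C 9·6=54, Brent→C 6·24=144, Joliet→C 2·12=24, Vance→C 3·21=63, Upton→E 5·10=50. Service 449; fixed 389; total 838.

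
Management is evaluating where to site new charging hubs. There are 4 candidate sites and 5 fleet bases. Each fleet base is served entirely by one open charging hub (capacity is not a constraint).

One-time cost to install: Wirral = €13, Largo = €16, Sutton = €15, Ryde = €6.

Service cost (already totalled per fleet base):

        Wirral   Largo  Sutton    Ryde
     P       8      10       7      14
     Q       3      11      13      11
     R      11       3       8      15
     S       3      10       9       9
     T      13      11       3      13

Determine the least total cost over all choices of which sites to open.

Minimum total cost: 51

For any fixed open set, each fleet base goes to its cheapest open site; total = fixed + service.
{Wirral}: P→Wirral 8, Q→Wirral 3, R→Wirral 11, S→Wirral 3, T→Wirral 13. Service 38; fixed 13; total 51.
{Wirral, Sutton}: service 24 + fixed 28 = 52
{Sutton}: P→Sutton 7, Q→Sutton 13, R→Sutton 8, S→Sutton 9, T→Sutton 3. Service 40; fixed 15; total 55.
{Wirral, Largo, Sutton, Ryde}: service 19 + fixed 50 = 69
(All 15 nonempty subsets were checked; Wirral only is lowest.)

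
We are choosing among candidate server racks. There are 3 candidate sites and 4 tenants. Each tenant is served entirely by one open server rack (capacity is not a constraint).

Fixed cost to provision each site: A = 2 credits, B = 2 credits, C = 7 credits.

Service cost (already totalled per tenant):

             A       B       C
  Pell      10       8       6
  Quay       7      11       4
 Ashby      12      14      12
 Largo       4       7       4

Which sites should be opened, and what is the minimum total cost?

For any fixed open set, each tenant goes to its cheapest open site; total = fixed + service.
{C}: Pell→C 6, Quay→C 4, Ashby→C 12, Largo→C 4. Service 26; fixed 7; total 33.
{A}: service 33 + fixed 2 = 35
{A, B}: service 31 + fixed 4 = 35
{A, B, C}: service 26 + fixed 11 = 37
(All 7 nonempty subsets were checked; C only is lowest.)

Open C only; minimum total cost 33.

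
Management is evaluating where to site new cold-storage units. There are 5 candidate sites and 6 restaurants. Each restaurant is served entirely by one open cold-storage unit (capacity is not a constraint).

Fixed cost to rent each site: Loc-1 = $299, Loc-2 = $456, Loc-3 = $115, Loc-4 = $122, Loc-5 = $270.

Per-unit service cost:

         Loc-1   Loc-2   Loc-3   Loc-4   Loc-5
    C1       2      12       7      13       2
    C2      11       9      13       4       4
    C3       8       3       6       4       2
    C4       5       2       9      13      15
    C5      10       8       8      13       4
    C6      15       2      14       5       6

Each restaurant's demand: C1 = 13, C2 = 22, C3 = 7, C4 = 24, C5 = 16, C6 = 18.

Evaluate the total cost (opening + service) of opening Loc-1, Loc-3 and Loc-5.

Each restaurant is assigned to its cheapest site among the open ones.
{Loc-1, Loc-3, Loc-5}: C1→Loc-1 2·13=26, C2→Loc-5 4·22=88, C3→Loc-5 2·7=14, C4→Loc-1 5·24=120, C5→Loc-5 4·16=64, C6→Loc-5 6·18=108. Service 420; fixed 684; total 1104.

Total cost: 1104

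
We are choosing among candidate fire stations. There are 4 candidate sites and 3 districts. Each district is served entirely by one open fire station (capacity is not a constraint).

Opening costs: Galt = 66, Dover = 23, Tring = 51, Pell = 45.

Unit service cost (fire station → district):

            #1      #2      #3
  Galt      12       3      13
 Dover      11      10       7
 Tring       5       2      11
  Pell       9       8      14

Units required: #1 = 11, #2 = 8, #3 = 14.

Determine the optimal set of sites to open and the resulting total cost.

Open Dover and Tring; minimum total cost 243.

For any fixed open set, each district goes to its cheapest open site; total = fixed + service.
{Dover, Tring}: #1→Tring 5·11=55, #2→Tring 2·8=16, #3→Dover 7·14=98. Service 169; fixed 74; total 243.
{Tring}: service 225 + fixed 51 = 276
{Dover, Tring, Pell}: #1→Tring 5·11=55, #2→Tring 2·8=16, #3→Dover 7·14=98. Service 169; fixed 119; total 288.
{Galt, Dover, Tring, Pell}: service 169 + fixed 185 = 354
No other subset beats 243.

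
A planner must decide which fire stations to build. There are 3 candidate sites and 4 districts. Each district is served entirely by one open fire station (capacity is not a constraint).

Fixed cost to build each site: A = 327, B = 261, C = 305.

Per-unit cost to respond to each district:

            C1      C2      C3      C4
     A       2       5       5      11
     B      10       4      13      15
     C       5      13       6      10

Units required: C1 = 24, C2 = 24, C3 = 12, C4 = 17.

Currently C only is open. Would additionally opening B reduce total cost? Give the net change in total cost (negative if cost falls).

No — net change +45 (cost rises by 45).

Current service cost with {C}: 674.
Adding B: each district re-picks its cheapest; new service cost 458, saving 216.
Extra fixed cost: 261. Net change = 261 − 216 = 45.
(Totals: 979 → 1024.)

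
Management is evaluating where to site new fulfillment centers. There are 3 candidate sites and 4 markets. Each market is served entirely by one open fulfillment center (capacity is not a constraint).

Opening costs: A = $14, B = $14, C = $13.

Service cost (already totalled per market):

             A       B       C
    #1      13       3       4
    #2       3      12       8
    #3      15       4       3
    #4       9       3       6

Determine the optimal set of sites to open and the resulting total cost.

For any fixed open set, each market goes to its cheapest open site; total = fixed + service.
{C}: #1→C 4, #2→C 8, #3→C 3, #4→C 6. Service 21; fixed 13; total 34.
{B}: service 22 + fixed 14 = 36
{A, B}: service 13 + fixed 28 = 41
{A, B, C}: service 12 + fixed 41 = 53
No other subset beats 34.

Open C only; minimum total cost 34.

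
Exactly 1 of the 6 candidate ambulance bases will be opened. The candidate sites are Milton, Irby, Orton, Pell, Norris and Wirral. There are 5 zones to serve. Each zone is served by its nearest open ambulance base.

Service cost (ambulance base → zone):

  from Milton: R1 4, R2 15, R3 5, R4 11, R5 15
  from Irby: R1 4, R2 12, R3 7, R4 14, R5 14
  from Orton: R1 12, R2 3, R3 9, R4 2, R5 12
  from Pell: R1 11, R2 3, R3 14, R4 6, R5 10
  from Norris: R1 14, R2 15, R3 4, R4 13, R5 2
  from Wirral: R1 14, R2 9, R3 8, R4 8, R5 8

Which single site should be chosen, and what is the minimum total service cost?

With exactly 1 open, each zone uses its cheapest among the chosen.
{Orton}: R1→Orton 12, R2→Orton 3, R3→Orton 9, R4→Orton 2, R5→Orton 12. Service cost 38.
{Pell}: service cost 44
{Wirral}: service cost 47
Among all 6 size-1 choices, {Orton} is lowest.

Choose Orton only; total service cost 38.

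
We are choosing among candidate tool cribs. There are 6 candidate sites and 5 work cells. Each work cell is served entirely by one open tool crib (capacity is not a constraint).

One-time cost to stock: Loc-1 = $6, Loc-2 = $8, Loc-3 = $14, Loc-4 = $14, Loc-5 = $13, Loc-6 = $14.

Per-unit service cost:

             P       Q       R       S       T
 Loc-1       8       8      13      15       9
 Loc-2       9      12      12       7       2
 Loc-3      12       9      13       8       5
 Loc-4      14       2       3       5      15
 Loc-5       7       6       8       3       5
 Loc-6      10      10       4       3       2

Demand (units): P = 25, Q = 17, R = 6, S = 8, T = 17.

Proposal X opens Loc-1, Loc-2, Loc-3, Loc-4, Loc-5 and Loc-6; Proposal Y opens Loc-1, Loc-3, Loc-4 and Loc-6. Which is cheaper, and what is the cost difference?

Proposal X is cheaper by 4.

Proposal X: {Loc-1, Loc-2, Loc-3, Loc-4, Loc-5, Loc-6}: P→Loc-5 7·25=175, Q→Loc-4 2·17=34, R→Loc-4 3·6=18, S→Loc-5 3·8=24, T→Loc-2 2·17=34. Service 285; fixed 69; total 354.
Proposal Y: {Loc-1, Loc-3, Loc-4, Loc-6}: P→Loc-1 8·25=200, Q→Loc-4 2·17=34, R→Loc-4 3·6=18, S→Loc-6 3·8=24, T→Loc-6 2·17=34. Service 310; fixed 48; total 358.
Difference: |354 − 358| = 4.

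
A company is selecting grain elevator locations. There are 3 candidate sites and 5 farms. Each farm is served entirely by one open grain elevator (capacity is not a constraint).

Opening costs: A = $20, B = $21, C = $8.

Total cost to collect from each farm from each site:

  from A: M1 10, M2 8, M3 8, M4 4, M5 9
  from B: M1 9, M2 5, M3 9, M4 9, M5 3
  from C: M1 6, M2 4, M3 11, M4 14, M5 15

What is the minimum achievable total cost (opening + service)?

Minimum total cost: 56

For any fixed open set, each farm goes to its cheapest open site; total = fixed + service.
{B}: M1→B 9, M2→B 5, M3→B 9, M4→B 9, M5→B 3. Service 35; fixed 21; total 56.
{C}: M1→C 6, M2→C 4, M3→C 11, M4→C 14, M5→C 15. Service 50; fixed 8; total 58.
{A}: M1→A 10, M2→A 8, M3→A 8, M4→A 4, M5→A 9. Service 39; fixed 20; total 59.
{A, B, C}: service 25 + fixed 49 = 74
No other subset beats 56.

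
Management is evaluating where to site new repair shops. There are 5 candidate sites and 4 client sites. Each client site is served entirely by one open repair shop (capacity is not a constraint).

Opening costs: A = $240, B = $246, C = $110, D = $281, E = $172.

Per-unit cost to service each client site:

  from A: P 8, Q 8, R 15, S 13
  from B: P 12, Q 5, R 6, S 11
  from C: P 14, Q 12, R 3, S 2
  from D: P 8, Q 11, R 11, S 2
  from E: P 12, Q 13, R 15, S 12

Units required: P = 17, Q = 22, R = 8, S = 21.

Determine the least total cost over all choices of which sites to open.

Minimum total cost: 678

For any fixed open set, each client site goes to its cheapest open site; total = fixed + service.
{C}: P→C 14·17=238, Q→C 12·22=264, R→C 3·8=24, S→C 2·21=42. Service 568; fixed 110; total 678.
{A, C}: P→A 8·17=136, Q→A 8·22=176, R→C 3·8=24, S→C 2·21=42. Service 378; fixed 350; total 728.
{B, C}: service 380 + fixed 356 = 736
{A, B, C, D, E}: service 312 + fixed 1049 = 1361
No other subset beats 678.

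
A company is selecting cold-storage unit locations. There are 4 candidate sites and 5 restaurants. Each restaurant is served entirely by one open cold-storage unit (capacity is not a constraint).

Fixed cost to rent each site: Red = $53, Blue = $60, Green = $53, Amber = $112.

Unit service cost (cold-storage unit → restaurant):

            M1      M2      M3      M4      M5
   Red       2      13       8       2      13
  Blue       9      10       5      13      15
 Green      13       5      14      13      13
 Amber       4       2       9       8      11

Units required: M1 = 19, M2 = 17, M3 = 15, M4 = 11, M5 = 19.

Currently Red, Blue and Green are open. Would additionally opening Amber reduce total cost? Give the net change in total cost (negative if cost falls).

No — net change +23 (cost rises by 23).

Current service cost with {Red, Blue, Green}: 467.
Adding Amber: each restaurant re-picks its cheapest; new service cost 378, saving 89.
Extra fixed cost: 112. Net change = 112 − 89 = 23.
(Totals: 633 → 656.)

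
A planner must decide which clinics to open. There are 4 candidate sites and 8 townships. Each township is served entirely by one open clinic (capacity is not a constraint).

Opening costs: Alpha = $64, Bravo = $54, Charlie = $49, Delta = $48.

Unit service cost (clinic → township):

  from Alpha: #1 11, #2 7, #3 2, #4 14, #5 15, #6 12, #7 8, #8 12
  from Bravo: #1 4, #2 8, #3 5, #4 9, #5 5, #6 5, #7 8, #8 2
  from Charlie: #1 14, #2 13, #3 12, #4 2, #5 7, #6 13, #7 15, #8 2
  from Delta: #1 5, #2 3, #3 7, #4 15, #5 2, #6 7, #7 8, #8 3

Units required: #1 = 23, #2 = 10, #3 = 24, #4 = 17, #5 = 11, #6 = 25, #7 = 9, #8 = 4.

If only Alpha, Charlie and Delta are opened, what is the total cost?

Each township is assigned to its cheapest site among the open ones.
{Alpha, Charlie, Delta}: #1→Delta 5·23=115, #2→Delta 3·10=30, #3→Alpha 2·24=48, #4→Charlie 2·17=34, #5→Delta 2·11=22, #6→Delta 7·25=175, #7→Alpha 8·9=72, #8→Charlie 2·4=8. Service 504; fixed 161; total 665.

Total cost: 665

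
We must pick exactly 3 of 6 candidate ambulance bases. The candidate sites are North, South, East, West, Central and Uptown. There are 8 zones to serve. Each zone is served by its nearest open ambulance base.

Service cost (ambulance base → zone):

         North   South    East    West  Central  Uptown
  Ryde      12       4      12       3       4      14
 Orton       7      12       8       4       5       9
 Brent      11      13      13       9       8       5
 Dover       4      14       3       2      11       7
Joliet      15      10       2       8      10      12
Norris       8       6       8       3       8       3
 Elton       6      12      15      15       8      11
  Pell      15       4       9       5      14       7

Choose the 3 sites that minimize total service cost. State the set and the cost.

With exactly 3 open, each zone uses its cheapest among the chosen.
{North, East, West}: Ryde→West 3, Orton→West 4, Brent→West 9, Dover→West 2, Joliet→East 2, Norris→West 3, Elton→North 6, Pell→West 5. Service cost 34.
{East, West, Central}: service cost 35
{East, West, Uptown}: service cost 35
Among all 20 size-3 choices, {North, East, West} is lowest.

Choose North, East and West; total service cost 34.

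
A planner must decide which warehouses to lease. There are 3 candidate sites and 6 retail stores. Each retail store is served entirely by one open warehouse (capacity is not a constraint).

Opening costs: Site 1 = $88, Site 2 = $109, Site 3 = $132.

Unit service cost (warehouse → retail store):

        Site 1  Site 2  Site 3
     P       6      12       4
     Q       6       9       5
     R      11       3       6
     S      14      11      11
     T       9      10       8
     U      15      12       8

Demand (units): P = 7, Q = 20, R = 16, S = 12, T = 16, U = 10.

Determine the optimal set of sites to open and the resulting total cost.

Open Site 3 only; minimum total cost 696.

For any fixed open set, each retail store goes to its cheapest open site; total = fixed + service.
{Site 3}: P→Site 3 4·7=28, Q→Site 3 5·20=100, R→Site 3 6·16=96, S→Site 3 11·12=132, T→Site 3 8·16=128, U→Site 3 8·10=80. Service 564; fixed 132; total 696.
{Site 2, Site 3}: P→Site 3 4·7=28, Q→Site 3 5·20=100, R→Site 2 3·16=48, S→Site 2 11·12=132, T→Site 3 8·16=128, U→Site 3 8·10=80. Service 516; fixed 241; total 757.
{Site 1, Site 3}: P→Site 3 4·7=28, Q→Site 3 5·20=100, R→Site 3 6·16=96, S→Site 3 11·12=132, T→Site 3 8·16=128, U→Site 3 8·10=80. Service 564; fixed 220; total 784.
{Site 1, Site 2, Site 3}: P→Site 3 4·7=28, Q→Site 3 5·20=100, R→Site 2 3·16=48, S→Site 2 11·12=132, T→Site 3 8·16=128, U→Site 3 8·10=80. Service 516; fixed 329; total 845.
No other subset beats 696.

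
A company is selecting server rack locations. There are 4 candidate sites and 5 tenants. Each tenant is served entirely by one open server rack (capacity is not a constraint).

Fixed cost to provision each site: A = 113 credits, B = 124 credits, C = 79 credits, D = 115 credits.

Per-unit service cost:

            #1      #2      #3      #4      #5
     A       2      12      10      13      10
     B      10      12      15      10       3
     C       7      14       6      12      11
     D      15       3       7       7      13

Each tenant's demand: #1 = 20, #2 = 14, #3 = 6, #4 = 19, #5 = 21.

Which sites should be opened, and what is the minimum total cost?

For any fixed open set, each tenant goes to its cheapest open site; total = fixed + service.
{A, B, D}: #1→A 2·20=40, #2→D 3·14=42, #3→D 7·6=42, #4→D 7·19=133, #5→B 3·21=63. Service 320; fixed 352; total 672.
{A, D}: #1→A 2·20=40, #2→D 3·14=42, #3→D 7·6=42, #4→D 7·19=133, #5→A 10·21=210. Service 467; fixed 228; total 695.
{B, D}: #1→B 10·20=200, #2→D 3·14=42, #3→D 7·6=42, #4→D 7·19=133, #5→B 3·21=63. Service 480; fixed 239; total 719.
{A, B, C, D}: service 314 + fixed 431 = 745
No other subset beats 672.

Open A, B and D; minimum total cost 672.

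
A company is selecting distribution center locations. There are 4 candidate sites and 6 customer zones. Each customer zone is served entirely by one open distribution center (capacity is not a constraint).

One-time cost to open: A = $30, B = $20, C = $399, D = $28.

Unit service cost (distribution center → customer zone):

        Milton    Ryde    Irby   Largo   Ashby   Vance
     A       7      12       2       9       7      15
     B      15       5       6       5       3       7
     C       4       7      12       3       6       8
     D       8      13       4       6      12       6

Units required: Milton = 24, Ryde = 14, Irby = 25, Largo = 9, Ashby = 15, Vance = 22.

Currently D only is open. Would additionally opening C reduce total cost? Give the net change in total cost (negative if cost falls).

No — net change +102 (cost rises by 102).

Current service cost with {D}: 840.
Adding C: each customer zone re-picks its cheapest; new service cost 543, saving 297.
Extra fixed cost: 399. Net change = 399 − 297 = 102.
(Totals: 868 → 970.)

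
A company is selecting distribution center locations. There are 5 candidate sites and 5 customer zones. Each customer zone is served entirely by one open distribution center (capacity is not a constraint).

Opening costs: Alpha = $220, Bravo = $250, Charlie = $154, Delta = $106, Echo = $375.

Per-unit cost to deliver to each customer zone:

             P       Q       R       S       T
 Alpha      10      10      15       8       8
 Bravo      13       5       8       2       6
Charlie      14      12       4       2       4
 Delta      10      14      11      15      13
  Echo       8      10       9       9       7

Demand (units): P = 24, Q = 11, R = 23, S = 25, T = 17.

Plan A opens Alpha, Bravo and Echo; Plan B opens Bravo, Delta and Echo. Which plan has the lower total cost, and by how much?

Plan A: {Alpha, Bravo, Echo}: P→Echo 8·24=192, Q→Bravo 5·11=55, R→Bravo 8·23=184, S→Bravo 2·25=50, T→Bravo 6·17=102. Service 583; fixed 845; total 1428.
Plan B: {Bravo, Delta, Echo}: P→Echo 8·24=192, Q→Bravo 5·11=55, R→Bravo 8·23=184, S→Bravo 2·25=50, T→Bravo 6·17=102. Service 583; fixed 731; total 1314.
Difference: |1428 − 1314| = 114.

Plan B is cheaper by 114.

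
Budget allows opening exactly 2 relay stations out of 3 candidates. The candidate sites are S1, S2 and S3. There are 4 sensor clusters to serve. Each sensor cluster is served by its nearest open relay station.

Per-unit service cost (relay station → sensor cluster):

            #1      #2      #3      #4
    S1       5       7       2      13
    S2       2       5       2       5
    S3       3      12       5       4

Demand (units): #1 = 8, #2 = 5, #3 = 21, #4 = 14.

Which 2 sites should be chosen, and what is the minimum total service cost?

With exactly 2 open, each sensor cluster uses its cheapest among the chosen.
{S2, S3}: #1→S2 2·8=16, #2→S2 5·5=25, #3→S2 2·21=42, #4→S3 4·14=56. Service cost 139.
{S1, S2}: service cost 153
{S1, S3}: service cost 157
Among all 3 size-2 choices, {S2, S3} is lowest.

Choose S2 and S3; total service cost 139.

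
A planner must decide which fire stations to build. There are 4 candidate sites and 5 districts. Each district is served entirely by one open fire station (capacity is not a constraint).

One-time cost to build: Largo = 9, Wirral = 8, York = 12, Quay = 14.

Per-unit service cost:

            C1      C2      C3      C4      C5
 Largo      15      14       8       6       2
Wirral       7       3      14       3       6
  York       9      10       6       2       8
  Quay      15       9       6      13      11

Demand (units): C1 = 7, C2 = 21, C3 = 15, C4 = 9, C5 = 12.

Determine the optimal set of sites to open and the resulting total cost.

Open Largo, Wirral and York; minimum total cost 273.

For any fixed open set, each district goes to its cheapest open site; total = fixed + service.
{Largo, Wirral, York}: C1→Wirral 7·7=49, C2→Wirral 3·21=63, C3→York 6·15=90, C4→York 2·9=18, C5→Largo 2·12=24. Service 244; fixed 29; total 273.
{Largo, Wirral, Quay}: C1→Wirral 7·7=49, C2→Wirral 3·21=63, C3→Quay 6·15=90, C4→Wirral 3·9=27, C5→Largo 2·12=24. Service 253; fixed 31; total 284.
{Largo, Wirral, York, Quay}: C1→Wirral 7·7=49, C2→Wirral 3·21=63, C3→York 6·15=90, C4→York 2·9=18, C5→Largo 2·12=24. Service 244; fixed 43; total 287.
{Wirral}: C1→Wirral 7·7=49, C2→Wirral 3·21=63, C3→Wirral 14·15=210, C4→Wirral 3·9=27, C5→Wirral 6·12=72. Service 421; fixed 8; total 429.
(All 15 nonempty subsets were checked; Largo, Wirral and York is lowest.)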